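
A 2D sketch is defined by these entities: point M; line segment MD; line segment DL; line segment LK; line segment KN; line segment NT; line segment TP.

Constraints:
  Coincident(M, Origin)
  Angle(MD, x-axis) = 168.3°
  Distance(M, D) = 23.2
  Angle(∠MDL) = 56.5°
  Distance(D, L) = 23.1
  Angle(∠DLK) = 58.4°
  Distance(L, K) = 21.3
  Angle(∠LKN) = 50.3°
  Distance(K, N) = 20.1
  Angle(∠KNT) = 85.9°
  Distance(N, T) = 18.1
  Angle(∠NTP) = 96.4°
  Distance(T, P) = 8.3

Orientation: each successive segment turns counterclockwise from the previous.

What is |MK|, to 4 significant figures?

1.483

M is at the origin; MD runs at 168.3° with length 23.2, so D = (-22.72, 4.705). ∠MDL = 56.5° gives DL at -68.20° from the x-axis; with |DL| = 23.1, L = (-14.14, -16.74). ∠DLK = 58.4° gives LK at 53.40° from the x-axis; with |LK| = 21.3, K = (-1.440, 0.3567). Then |MK| = |K − M| = 1.483.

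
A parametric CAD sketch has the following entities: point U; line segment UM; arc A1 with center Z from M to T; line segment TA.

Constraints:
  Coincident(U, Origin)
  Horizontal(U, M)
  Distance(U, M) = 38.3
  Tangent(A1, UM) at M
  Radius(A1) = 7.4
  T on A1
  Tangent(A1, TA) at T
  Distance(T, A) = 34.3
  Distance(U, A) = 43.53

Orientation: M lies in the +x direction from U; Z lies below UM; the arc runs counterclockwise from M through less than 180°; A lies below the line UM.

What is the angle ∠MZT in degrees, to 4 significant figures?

72.97°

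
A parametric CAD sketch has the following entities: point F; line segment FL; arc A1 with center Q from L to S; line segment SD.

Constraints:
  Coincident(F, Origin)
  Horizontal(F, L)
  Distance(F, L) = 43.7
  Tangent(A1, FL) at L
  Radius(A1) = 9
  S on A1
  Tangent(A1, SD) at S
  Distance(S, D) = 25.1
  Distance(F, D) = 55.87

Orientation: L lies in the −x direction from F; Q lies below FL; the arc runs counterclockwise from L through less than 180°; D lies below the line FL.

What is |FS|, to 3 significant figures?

53.5

F is at the origin; FL is horizontal with |FL| = 43.7 and L on the −x side, so L = (-43.7, 0.00). A1 meets FL tangentially, so QL is at right angles to FL, so Q = L + (0, -9) = (-43.7, -9.00). Since QS ⟂ SD (tangency), |QD| = √(9.0² + 25.1²) = 26.7 regardless of where S sits on A1. So D lies on both circle(F, 55.87) and circle(Q, 26.7); the below-FL intersection is D = (-43.0, -35.7). S is the foot of the tangent from D: S = (-52.1, -12.3).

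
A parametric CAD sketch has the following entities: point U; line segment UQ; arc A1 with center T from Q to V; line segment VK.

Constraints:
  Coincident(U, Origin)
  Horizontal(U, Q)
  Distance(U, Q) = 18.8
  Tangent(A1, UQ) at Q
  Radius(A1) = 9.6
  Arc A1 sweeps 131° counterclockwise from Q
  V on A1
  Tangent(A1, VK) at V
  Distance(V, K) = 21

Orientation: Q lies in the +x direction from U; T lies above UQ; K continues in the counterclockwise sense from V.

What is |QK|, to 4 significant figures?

32.41

U is at the origin; U and Q share the same y with |UQ| = 18.8 and Q on the +x side, so Q = (18.80, 0.000). Tangency of A1 to UQ means the radius TQ is perpendicular to UQ, so T = Q + (0, 9.6) = (18.80, 9.600). On A1, Q sits at bearing -90° from T; a 131° counterclockwise sweep puts V at bearing 41°, so V = T + 9.6·(cos 41°, sin 41°) = (26.05, 15.90). Tangency of A1 to VK means the radius TV is perpendicular to VK, so VK runs along (−sin 41°, cos 41°); with |VK| = 21.0, K = (12.27, 31.75). Then |QK| = |K − Q| = 32.41.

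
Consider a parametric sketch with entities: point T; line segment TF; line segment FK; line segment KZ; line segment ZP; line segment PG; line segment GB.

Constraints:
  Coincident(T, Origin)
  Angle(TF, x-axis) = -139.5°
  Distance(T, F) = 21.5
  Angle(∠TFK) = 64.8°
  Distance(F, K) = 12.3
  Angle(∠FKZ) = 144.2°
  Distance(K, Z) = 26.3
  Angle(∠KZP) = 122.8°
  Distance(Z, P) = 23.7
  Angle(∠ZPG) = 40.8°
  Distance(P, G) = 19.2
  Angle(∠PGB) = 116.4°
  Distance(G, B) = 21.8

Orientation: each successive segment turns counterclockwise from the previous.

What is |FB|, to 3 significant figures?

30.4

T is at the origin; TF runs at -139.5° with length 21.5, so F = (-16.3, -14.0). ∠TFK = 64.8° gives FK at -24.3° from the x-axis; with |FK| = 12.3, K = (-5.14, -19.0). ∠FKZ = 144.2° gives KZ at 11.5° from the x-axis; with |KZ| = 26.3, Z = (20.6, -13.8). ∠KZP = 122.8° gives ZP at 68.7° from the x-axis; with |ZP| = 23.7, P = (29.2, 8.30). ∠ZPG = 40.8° gives PG at -152° from the x-axis; with |PG| = 19.2, G = (12.3, -0.685). ∠PGB = 116.4° gives GB at -88.5° from the x-axis; with |GB| = 21.8, B = (12.8, -22.5). Then |FB| = |B − F| = 30.4.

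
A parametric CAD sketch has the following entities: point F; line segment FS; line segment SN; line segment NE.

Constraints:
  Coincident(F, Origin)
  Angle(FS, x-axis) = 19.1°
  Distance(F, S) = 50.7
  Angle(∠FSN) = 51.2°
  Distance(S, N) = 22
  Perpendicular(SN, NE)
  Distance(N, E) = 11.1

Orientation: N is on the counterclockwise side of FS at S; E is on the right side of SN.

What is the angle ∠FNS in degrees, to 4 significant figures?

103.9°

F is at the origin; FS runs at 19.1° with length 50.7, so S = 50.7·(cos 19.1°, sin 19.1°) = (47.91, 16.59). ∠FSN = 51.2°, so SN runs at 19.1° + (180° − 51.2°) = 147.9° from the x-axis; with |SN| = 22.0, N = S + 22.0·(cos 147.9°, sin 147.9°) = (29.27, 28.28). Then cos ∠FNS = NF·NS / (|NF||NS|), giving 103.9°.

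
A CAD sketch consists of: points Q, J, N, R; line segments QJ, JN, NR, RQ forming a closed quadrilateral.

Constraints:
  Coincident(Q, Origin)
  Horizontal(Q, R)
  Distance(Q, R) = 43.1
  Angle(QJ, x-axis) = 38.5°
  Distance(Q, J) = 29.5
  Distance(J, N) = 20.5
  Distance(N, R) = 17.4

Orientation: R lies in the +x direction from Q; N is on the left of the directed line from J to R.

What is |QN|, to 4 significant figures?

46.91

Checks: |JN| = 20.50 ✓; |NR| = 17.40 ✓.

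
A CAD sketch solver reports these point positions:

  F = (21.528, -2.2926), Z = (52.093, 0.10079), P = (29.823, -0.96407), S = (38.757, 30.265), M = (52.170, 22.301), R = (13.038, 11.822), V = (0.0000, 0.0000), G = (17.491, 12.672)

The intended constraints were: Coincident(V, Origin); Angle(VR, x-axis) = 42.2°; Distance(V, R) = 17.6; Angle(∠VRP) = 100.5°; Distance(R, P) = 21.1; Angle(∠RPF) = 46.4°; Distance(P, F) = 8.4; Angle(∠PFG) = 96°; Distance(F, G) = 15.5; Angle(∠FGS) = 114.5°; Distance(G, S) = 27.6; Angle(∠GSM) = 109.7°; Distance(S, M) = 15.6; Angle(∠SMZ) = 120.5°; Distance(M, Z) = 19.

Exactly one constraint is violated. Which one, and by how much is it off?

Distance(M, Z) = 19 — off by 3.20.

V = (0.00, 0.00) ✓; VR at 42.20° ✓; |VR| = 17.60 ✓; ∠VRP = 100.5° ✓; |RP| = 21.10 ✓; ∠RPF = 46.40° ✓; |PF| = 8.401 ✓; ∠PFG = 96.00° ✓; |FG| = 15.50 ✓; ∠FGS = 114.5° ✓; |GS| = 27.60 ✓; ∠GSM = 109.7° ✓; |SM| = 15.60 ✓; ∠SMZ = 120.5° ✓; |MZ| = 22.20 ✗.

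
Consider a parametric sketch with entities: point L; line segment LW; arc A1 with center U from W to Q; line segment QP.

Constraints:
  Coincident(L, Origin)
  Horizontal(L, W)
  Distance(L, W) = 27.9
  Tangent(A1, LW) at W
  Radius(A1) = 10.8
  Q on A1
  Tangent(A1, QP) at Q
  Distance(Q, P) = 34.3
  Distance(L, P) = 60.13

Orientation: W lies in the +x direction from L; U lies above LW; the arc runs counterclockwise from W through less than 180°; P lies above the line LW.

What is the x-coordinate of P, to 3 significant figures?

40.4

L is at the origin; L and W share the same y with |LW| = 27.9 and W on the +x side, so W = (27.9, 0.00). A1 meets LW tangentially, so UW is at right angles to LW, so U = W + (0, 10.8) = (27.9, 10.8). Since UQ ⟂ QP (tangency), |UP| = √(10.8² + 34.3²) = 36.0 regardless of where Q sits on A1. So P lies on both circle(L, 60.13) and circle(U, 36.0); the above-LW intersection is P = (40.4, 44.5). Q is the foot of the tangent from P: Q = (38.7, 10.2).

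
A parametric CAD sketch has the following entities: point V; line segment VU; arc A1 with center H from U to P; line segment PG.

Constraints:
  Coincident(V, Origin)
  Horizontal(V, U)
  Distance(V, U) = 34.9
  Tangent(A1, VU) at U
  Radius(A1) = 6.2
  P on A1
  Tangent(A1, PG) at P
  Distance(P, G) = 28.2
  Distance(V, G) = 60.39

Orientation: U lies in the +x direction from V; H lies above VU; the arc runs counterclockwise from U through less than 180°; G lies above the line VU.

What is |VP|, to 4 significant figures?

40.56

V is at the origin; VU is horizontal with |VU| = 34.9 and U on the +x side, so U = (34.90, 0.000). Since A1 is tangent to VU there, HU ⟂ VU, so H = U + (0, 6.2) = (34.90, 6.200). Since HP ⟂ PG (tangency), |HG| = √(6.2² + 28.2²) = 28.87 regardless of where P sits on A1. So G lies on both circle(V, 60.39) and circle(H, 28.87); the above-VU intersection is G = (53.24, 28.50). P is the foot of the tangent from G: P = (40.42, 3.381).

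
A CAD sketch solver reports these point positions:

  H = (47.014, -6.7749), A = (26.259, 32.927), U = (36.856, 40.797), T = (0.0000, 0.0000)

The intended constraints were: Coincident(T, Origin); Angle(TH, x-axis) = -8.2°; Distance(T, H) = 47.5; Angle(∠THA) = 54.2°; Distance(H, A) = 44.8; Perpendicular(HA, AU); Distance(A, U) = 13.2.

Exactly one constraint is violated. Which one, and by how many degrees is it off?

Perpendicular(HA, AU) — off by 9.00°.

T = (0.00, 0.00) ✓; TH at -8.200° ✓; |TH| = 47.50 ✓; ∠THA = 54.20° ✓; |HA| = 44.80 ✓; ∠(HA, AU) = 81.00° ✗; |AU| = 13.20 ✓.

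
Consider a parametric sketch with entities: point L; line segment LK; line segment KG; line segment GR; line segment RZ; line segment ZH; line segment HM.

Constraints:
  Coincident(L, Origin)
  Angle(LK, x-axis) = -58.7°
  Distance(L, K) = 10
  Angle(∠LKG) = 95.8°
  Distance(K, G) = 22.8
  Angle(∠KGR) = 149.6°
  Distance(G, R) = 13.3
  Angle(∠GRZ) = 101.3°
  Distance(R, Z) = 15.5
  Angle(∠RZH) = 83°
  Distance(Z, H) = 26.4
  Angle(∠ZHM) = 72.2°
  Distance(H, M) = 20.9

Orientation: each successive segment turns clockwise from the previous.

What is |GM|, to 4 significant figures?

5.999

L is at the origin; LK runs at -58.7° with length 10.0, so K = (5.195, -8.545). ∠LKG = 95.8° gives KG at -142.9° from the x-axis; with |KG| = 22.8, G = (-12.99, -22.30). ∠KGR = 149.6° gives GR at -173.3° from the x-axis; with |GR| = 13.3, R = (-26.20, -23.85). ∠GRZ = 101.3° gives RZ at 108.0° from the x-axis; with |RZ| = 15.5, Z = (-30.99, -9.108). ∠RZH = 83.0° gives ZH at 11.00° from the x-axis; with |ZH| = 26.4, H = (-5.074, -4.071). ∠ZHM = 72.2° gives HM at -96.80° from the x-axis; with |HM| = 20.9, M = (-7.548, -24.82). Then |GM| = |M − G| = 5.999.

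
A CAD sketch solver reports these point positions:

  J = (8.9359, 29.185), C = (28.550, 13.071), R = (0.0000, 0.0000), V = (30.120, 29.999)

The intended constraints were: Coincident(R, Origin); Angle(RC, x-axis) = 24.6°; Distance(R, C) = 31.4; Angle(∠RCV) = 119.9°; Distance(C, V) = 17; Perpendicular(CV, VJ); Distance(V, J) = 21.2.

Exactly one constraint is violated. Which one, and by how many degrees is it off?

Perpendicular(CV, VJ) — off by 7.50°.

R = (0.00, 0.00) ✓; RC at 24.60° ✓; |RC| = 31.40 ✓; ∠RCV = 119.9° ✓; |CV| = 17.00 ✓; ∠(CV, VJ) = 97.50° ✗; |VJ| = 21.20 ✓.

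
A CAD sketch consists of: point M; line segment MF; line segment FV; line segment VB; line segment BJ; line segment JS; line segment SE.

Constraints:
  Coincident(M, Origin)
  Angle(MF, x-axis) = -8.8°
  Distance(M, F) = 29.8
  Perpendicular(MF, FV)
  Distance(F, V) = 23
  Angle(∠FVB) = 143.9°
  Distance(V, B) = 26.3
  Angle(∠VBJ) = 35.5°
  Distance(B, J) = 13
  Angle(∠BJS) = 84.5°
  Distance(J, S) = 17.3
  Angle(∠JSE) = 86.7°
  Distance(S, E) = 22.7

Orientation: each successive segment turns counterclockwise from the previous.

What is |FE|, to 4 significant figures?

55.52

M is at the origin; MF runs at -8.8° with length 29.8, so F = (29.45, -4.559). MF ⟂ FV, so FV runs at 81.20°; with |FV| = 23.0, V = (32.97, 18.17). ∠FVB = 143.9° gives VB at 117.3° from the x-axis; with |VB| = 26.3, B = (20.91, 41.54). ∠VBJ = 35.5° gives BJ at -98.20° from the x-axis; with |BJ| = 13.0, J = (19.05, 28.67). ∠BJS = 84.5° gives JS at -2.700° from the x-axis; with |JS| = 17.3, S = (36.33, 27.86). ∠JSE = 86.7° gives SE at 90.60° from the x-axis; with |SE| = 22.7, E = (36.09, 50.56). Then |FE| = |E − F| = 55.52.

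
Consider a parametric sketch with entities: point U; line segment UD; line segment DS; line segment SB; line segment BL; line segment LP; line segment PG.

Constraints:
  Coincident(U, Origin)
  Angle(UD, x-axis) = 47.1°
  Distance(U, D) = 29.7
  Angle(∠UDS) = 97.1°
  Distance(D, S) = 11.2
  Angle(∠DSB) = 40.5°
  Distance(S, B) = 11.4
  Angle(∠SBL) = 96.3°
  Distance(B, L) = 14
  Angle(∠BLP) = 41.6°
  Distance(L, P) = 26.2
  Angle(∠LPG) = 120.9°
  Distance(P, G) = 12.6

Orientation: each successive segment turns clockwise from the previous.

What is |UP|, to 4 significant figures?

38.06

U is at the origin; UD runs at 47.1° with length 29.7, so D = (20.22, 21.76). ∠UDS = 97.1° gives DS at -35.80° from the x-axis; with |DS| = 11.2, S = (29.30, 15.20). ∠DSB = 40.5° gives SB at -175.3° from the x-axis; with |SB| = 11.4, B = (17.94, 14.27). ∠SBL = 96.3° gives BL at 101.0° from the x-axis; with |BL| = 14.0, L = (15.27, 28.01). ∠BLP = 41.6° gives LP at -37.40° from the x-axis; with |LP| = 26.2, P = (36.08, 12.10). Then |UP| = |P − U| = 38.06.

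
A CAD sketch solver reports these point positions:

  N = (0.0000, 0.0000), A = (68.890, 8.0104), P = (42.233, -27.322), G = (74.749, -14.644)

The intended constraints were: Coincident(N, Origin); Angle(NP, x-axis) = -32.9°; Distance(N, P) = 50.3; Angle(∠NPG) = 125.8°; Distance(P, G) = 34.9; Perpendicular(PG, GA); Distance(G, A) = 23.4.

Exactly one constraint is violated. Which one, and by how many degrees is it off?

Perpendicular(PG, GA) — off by 6.80°.

N = (0.00, 0.00) ✓; NP at -32.90° ✓; |NP| = 50.30 ✓; ∠NPG = 125.8° ✓; |PG| = 34.90 ✓; ∠(PG, GA) = 83.20° ✗; |GA| = 23.40 ✓.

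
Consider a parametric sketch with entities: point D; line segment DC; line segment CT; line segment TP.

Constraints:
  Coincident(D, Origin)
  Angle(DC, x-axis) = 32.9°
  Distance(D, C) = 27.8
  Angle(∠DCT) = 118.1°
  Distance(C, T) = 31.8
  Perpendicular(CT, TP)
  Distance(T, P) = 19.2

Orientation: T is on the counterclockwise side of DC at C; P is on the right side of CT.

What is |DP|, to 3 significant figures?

62.7

D is at the origin; DC runs at 32.9° with length 27.8, so C = 27.8·(cos 32.9°, sin 32.9°) = (23.3, 15.1). ∠DCT = 118.1°, so CT runs at 32.9° + (180° − 118.1°) = 94.8° from the x-axis; with |CT| = 31.8, T = C + 31.8·(cos 94.8°, sin 94.8°) = (20.7, 46.8). CT is perpendicular to TP; with |TP| = 19.2 on the right of CT, P = T + 19.2·(0.996, 0.0837) = (39.8, 48.4). Then |DP| = |P − D| = 62.7.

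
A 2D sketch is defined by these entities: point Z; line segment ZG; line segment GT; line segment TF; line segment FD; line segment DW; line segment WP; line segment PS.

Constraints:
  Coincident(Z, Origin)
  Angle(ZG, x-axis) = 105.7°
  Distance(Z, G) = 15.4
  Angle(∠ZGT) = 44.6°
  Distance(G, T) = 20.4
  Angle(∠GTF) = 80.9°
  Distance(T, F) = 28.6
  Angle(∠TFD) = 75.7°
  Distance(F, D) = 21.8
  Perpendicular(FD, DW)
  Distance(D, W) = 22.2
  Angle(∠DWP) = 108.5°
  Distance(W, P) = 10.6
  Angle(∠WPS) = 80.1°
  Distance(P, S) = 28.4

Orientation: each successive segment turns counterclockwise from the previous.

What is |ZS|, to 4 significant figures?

17.02

Z is at the origin; ZG runs at 105.7° with length 15.4, so G = (-4.167, 14.83). ∠ZGT = 44.6° gives GT at -118.9° from the x-axis; with |GT| = 20.4, T = (-14.03, -3.034). ∠GTF = 80.9° gives TF at -19.80° from the x-axis; with |TF| = 28.6, F = (12.88, -12.72). ∠TFD = 75.7° gives FD at 84.50° from the x-axis; with |FD| = 21.8, D = (14.97, 8.978). FD ⟂ DW, so DW runs at 174.5°; with |DW| = 22.2, W = (-7.125, 11.11). ∠DWP = 108.5° gives WP at -114.0° from the x-axis; with |WP| = 10.6, P = (-11.44, 1.422). ∠WPS = 80.1° gives PS at -14.10° from the x-axis; with |PS| = 28.4, S = (16.11, -5.497). Then |ZS| = |S − Z| = 17.02.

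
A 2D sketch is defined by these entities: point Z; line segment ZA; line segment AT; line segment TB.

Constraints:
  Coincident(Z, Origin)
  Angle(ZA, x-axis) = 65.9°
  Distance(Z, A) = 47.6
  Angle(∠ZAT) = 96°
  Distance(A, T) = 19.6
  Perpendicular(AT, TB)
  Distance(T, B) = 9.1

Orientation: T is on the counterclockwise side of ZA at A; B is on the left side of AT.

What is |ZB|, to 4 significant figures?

45.46

Z is at the origin; ZA runs at 65.9° with length 47.6, so A = 47.6·(cos 65.9°, sin 65.9°) = (19.44, 43.45). ∠ZAT = 96.0°, so AT runs at 65.9° + (180° − 96.0°) = 149.9° from the x-axis; with |AT| = 19.6, T = A + 19.6·(cos 149.9°, sin 149.9°) = (2.480, 53.28). AT is perpendicular to TB; with |TB| = 9.1 on the left of AT, B = T + 9.1·(-0.5015, -0.8652) = (-2.084, 45.41). Then |ZB| = |B − Z| = 45.46.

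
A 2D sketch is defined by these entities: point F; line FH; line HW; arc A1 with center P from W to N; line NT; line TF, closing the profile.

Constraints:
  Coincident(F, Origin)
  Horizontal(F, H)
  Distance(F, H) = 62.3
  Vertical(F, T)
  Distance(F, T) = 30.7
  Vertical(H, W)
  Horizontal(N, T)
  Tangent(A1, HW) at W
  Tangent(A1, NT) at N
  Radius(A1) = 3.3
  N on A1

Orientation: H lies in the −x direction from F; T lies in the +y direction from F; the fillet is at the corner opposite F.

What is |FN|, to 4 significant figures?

66.51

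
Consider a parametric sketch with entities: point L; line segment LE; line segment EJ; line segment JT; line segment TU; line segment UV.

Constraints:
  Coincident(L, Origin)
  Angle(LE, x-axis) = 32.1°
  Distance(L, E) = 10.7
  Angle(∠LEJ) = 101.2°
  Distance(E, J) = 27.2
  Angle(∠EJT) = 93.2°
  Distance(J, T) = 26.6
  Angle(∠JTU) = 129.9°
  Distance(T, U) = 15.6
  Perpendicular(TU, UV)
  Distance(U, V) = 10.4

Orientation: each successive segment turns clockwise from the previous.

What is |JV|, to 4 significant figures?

34.16

L is at the origin; LE runs at 32.1° with length 10.7, so E = (9.064, 5.686). ∠LEJ = 101.2° gives EJ at -46.70° from the x-axis; with |EJ| = 27.2, J = (27.72, -14.11). ∠EJT = 93.2° gives JT at -133.5° from the x-axis; with |JT| = 26.6, T = (9.408, -33.40). ∠JTU = 129.9° gives TU at 176.4° from the x-axis; with |TU| = 15.6, U = (-6.161, -32.42). The perpendicularity gives UV at right angles to TU, so UV runs at 86.40°; with |UV| = 10.4, V = (-5.508, -22.05). Then |JV| = |V − J| = 34.16.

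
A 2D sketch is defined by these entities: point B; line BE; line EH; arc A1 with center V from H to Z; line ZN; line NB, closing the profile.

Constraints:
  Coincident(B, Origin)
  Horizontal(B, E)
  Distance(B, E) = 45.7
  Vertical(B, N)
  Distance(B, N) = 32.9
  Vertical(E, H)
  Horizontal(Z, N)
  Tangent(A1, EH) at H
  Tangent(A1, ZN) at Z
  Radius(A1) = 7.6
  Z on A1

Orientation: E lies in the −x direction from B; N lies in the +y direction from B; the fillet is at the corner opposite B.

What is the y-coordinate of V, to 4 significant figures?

25.30

B is at the origin; BE is horizontal with |BE| = 45.7 and E on the −x side, so E = (-45.70, 0.000). B and N share the same x with |BN| = 32.9 and N on the +y side, so N = (0.000, 32.90). The virtual corner opposite B is at (-45.70, 32.90). Tangency of A1 to EH means the radius VH is perpendicular to EH and the tangent condition forces VZ to be normal to ZN, with radius 7.6, so the center V sits 7.6 in from both sides at V = (-38.10, 25.30). So V.y = 25.30.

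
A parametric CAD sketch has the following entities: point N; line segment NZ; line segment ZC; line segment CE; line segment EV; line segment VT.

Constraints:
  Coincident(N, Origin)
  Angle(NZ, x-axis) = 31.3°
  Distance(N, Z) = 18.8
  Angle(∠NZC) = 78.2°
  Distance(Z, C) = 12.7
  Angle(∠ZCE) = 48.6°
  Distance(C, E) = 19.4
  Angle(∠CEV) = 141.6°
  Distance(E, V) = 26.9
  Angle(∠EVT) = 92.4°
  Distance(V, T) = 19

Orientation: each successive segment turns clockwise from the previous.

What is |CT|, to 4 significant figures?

43.46

∠CEV = 141.6° gives EV at 119.7° from the x-axis; with |EV| = 26.9, V = (-11.02, 28.40). ∠EVT = 92.4° gives VT at 32.10° from the x-axis; with |VT| = 19.0, T = (5.071, 38.49). Then |CT| = |T − C| = 43.46.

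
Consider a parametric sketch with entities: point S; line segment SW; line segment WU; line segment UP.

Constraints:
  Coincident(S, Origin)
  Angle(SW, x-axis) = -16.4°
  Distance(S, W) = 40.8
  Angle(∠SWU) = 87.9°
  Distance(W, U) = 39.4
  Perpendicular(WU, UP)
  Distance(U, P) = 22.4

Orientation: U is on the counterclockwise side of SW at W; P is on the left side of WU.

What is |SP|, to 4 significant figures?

42.12

S is at the origin; SW runs at -16.4° with length 40.8, so W = 40.8·(cos -16.4°, sin -16.4°) = (39.14, -11.52). ∠SWU = 87.9°, so WU runs at -16.4° + (180° − 87.9°) = 75.70° from the x-axis; with |WU| = 39.4, U = W + 39.4·(cos 75.70°, sin 75.70°) = (48.87, 26.66). WU ⟂ UP; with |UP| = 22.4 on the left of WU, P = U + 22.4·(-0.9690, 0.2470) = (27.17, 32.19). Then |SP| = |P − S| = 42.12.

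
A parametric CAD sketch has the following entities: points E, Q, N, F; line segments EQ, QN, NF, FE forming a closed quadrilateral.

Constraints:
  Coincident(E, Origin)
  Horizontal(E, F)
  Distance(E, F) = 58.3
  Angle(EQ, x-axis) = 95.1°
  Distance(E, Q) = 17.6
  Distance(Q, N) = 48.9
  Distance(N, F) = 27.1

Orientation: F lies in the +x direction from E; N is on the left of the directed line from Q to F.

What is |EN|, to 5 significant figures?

52.875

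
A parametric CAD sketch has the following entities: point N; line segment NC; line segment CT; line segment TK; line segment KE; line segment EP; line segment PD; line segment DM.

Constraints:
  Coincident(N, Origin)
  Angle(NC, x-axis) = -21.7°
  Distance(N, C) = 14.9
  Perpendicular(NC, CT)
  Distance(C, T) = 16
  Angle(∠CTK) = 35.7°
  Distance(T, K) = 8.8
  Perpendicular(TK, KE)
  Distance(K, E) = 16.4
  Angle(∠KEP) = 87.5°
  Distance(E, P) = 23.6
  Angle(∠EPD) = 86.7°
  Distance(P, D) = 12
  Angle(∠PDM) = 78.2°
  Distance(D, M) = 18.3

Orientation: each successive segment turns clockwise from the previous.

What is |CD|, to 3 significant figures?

27.2

N is at the origin; NC runs at -21.7° with length 14.9, so C = (13.8, -5.51). NC is perpendicular to CT, so CT runs at -112°; with |CT| = 16.0, T = (7.93, -20.4). ∠CTK = 35.7° gives TK at 104° from the x-axis; with |TK| = 8.8, K = (5.80, -11.8). TK is perpendicular to KE, so KE runs at 14.0°; with |KE| = 16.4, E = (21.7, -7.87). ∠KEP = 87.5° gives EP at -78.5° from the x-axis; with |EP| = 23.6, P = (26.4, -31.0). ∠EPD = 86.7° gives PD at -172° from the x-axis; with |PD| = 12.0, D = (14.5, -32.7). Then |CD| = |D − C| = 27.2.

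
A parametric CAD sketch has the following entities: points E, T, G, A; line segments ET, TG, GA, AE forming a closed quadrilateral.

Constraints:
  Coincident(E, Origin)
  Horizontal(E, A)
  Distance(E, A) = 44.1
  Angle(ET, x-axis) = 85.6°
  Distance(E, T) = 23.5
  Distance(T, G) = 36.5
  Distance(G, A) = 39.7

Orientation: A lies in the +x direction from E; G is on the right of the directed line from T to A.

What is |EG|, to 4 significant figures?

14.33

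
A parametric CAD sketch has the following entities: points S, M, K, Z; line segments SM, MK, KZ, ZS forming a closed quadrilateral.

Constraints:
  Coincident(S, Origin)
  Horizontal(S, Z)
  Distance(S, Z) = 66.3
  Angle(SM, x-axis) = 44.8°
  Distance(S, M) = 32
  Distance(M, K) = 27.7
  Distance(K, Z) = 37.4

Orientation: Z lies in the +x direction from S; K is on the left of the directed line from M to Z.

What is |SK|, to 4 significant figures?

58.51

S is at the origin; SZ is horizontal with |SZ| = 66.3 and Z in +x, so Z = (66.3, 0). SM runs at 44.8° with |SM| = 32.0, so M = (22.71, 22.55). K is determined by |MK| = 27.7 and |KZ| = 37.4 together: it lies at the intersection of circle(M, 27.7) and circle(Z, 37.4). With |MZ| = 49.08, the foot of the radical line on MZ is 18.11 from M and the perpendicular offset is √(27.7² − 18.11²) = 20.96. Taking the left-of-MZ solution: K = (48.42, 32.85).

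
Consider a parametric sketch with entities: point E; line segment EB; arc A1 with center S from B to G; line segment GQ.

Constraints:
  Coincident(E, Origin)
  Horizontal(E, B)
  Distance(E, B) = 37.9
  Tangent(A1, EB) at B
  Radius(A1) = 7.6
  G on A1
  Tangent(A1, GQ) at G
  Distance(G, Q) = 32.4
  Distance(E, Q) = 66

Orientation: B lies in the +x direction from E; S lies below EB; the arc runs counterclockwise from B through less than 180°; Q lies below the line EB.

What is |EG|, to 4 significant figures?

35.00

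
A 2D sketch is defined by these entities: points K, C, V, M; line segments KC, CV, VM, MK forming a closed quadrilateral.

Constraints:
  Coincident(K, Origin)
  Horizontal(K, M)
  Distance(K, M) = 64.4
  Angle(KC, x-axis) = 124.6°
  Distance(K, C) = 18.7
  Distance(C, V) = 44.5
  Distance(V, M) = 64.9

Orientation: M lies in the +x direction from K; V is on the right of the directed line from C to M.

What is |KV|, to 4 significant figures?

26.74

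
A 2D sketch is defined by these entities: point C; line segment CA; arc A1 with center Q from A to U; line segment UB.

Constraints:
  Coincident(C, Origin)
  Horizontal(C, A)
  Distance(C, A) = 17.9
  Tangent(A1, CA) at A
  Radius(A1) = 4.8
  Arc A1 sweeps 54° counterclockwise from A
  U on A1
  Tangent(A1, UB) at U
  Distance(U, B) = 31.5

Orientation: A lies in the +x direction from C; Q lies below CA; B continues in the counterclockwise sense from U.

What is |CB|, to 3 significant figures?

27.8

C is at the origin; CA is horizontal with |CA| = 17.9 and A on the +x side, so A = (17.9, 0.00). Tangency of A1 to CA means the radius QA is perpendicular to CA, so Q = A + (0, -4.8) = (17.9, -4.80). On A1, A sits at bearing 90° from Q; a 54° counterclockwise sweep puts U at bearing 144°, so U = Q + 4.8·(cos 144°, sin 144°) = (14.0, -1.98). Since A1 is tangent to UB there, QU ⟂ UB, so UB runs along (−sin 144°, cos 144°); with |UB| = 31.5, B = (-4.50, -27.5). Then |CB| = |B − C| = 27.8.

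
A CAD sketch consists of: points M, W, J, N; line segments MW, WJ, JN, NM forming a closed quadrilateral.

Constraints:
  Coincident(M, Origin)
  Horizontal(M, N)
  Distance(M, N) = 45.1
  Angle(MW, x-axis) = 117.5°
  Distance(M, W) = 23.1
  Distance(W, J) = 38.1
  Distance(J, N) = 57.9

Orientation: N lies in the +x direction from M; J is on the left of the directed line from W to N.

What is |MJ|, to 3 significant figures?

51.2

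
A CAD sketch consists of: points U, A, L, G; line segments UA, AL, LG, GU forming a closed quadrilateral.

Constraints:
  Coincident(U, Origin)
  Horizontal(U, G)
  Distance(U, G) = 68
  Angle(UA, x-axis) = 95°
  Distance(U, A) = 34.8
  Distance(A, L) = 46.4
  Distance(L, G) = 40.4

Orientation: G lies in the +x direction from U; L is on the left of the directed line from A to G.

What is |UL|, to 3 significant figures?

53.8

U is at the origin; U and G share the same y with |UG| = 68.0 and G in +x, so G = (68.0, 0). UA runs at 95.0° with |UA| = 34.8, so A = (-3.03, 34.7). L is determined by |AL| = 46.4 and |LG| = 40.4 together: it lies at the intersection of circle(A, 46.4) and circle(G, 40.4). With |AG| = 79.0, the foot of the radical line on AG is 42.8 from A and the perpendicular offset is √(46.4² − 42.8²) = 17.9. Taking the left-of-AG solution: L = (43.3, 32.0).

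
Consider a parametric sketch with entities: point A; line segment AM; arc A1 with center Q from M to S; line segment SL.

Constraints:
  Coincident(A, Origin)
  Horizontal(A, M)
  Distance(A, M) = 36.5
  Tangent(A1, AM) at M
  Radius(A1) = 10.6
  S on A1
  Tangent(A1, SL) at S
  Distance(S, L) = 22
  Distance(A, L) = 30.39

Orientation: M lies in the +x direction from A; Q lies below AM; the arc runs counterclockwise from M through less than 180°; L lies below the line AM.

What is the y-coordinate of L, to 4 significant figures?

-25.23

A is at the origin; A and M share the same y with |AM| = 36.5 and M on the +x side, so M = (36.50, 0.000). The tangent condition forces QM to be normal to AM, so Q = M + (0, -10.6) = (36.50, -10.60). Since QS ⟂ SL (tangency), |QL| = √(10.6² + 22.0²) = 24.42 regardless of where S sits on A1. So L lies on both circle(A, 30.39) and circle(Q, 24.42); the below-AM intersection is L = (16.94, -25.23). S is the foot of the tangent from L: S = (27.10, -5.709).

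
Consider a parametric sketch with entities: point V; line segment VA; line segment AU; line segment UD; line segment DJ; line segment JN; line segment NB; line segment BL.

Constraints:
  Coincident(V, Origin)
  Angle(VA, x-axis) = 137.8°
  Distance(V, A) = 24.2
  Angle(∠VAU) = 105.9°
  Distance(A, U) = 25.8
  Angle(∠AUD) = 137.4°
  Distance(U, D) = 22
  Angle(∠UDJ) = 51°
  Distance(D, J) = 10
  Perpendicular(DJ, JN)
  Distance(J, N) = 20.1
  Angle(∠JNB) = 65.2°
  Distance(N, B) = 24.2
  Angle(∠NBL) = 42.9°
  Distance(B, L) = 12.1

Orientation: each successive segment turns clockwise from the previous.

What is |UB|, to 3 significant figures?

26.8

V is at the origin; VA runs at 137.8° with length 24.2, so A = (-17.9, 16.3). ∠VAU = 105.9° gives AU at 63.7° from the x-axis; with |AU| = 25.8, U = (-6.50, 39.4). ∠AUD = 137.4° gives UD at 21.1° from the x-axis; with |UD| = 22.0, D = (14.0, 47.3). ∠UDJ = 51.0° gives DJ at -108° from the x-axis; with |DJ| = 10.0, J = (11.0, 37.8). DJ ⟂ JN, so JN runs at 162°; with |JN| = 20.1, N = (-8.17, 44.0). ∠JNB = 65.2° gives NB at 47.3° from the x-axis; with |NB| = 24.2, B = (8.24, 61.8). Then |UB| = |B − U| = 26.8.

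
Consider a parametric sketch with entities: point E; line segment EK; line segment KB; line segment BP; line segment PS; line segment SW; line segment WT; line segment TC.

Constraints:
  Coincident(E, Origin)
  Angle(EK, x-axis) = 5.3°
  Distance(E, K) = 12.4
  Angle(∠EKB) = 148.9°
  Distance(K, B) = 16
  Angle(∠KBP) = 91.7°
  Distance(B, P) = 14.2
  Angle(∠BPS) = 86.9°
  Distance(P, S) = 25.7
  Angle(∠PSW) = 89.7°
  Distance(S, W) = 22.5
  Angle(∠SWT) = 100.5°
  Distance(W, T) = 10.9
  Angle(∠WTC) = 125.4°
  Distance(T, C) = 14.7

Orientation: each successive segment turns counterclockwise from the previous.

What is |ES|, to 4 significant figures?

7.286

E is at the origin; EK runs at 5.3° with length 12.4, so K = (12.35, 1.145). ∠EKB = 148.9° gives KB at 36.40° from the x-axis; with |KB| = 16.0, B = (25.23, 10.64). ∠KBP = 91.7° gives BP at 124.7° from the x-axis; with |BP| = 14.2, P = (17.14, 22.31). ∠BPS = 86.9° gives PS at -142.2° from the x-axis; with |PS| = 25.7, S = (-3.165, 6.563). Then |ES| = |S − E| = 7.286.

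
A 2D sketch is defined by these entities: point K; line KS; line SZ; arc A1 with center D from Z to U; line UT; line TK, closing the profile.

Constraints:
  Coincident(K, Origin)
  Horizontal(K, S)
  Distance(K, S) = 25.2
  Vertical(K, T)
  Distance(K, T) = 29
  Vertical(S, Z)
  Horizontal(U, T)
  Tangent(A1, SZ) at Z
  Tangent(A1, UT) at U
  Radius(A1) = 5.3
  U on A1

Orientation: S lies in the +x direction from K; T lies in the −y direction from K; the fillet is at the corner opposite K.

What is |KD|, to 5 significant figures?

30.947

K is at the origin; K and S share the same y with |KS| = 25.2 and S on the +x side, so S = (25.200, 0.0000). K and T share the same x with |KT| = 29.0 and T on the −y side, so T = (0.0000, -29.000). The virtual corner opposite K is at (25.200, -29.000). Since A1 is tangent to SZ there, DZ ⟂ SZ and tangency of A1 to UT means the radius DU is perpendicular to UT, with radius 5.3, so the center D sits 5.3 in from both sides at D = (19.900, -23.700). Then |KD| = |D − K| = 30.947.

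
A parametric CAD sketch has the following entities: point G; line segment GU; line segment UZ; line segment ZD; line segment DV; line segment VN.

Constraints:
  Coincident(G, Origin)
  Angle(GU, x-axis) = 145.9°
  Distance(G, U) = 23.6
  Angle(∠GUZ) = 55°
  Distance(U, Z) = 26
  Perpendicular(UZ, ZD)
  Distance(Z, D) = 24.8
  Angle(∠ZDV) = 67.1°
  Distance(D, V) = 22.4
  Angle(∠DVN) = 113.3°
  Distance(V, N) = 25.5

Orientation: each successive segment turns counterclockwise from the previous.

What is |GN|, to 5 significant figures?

29.936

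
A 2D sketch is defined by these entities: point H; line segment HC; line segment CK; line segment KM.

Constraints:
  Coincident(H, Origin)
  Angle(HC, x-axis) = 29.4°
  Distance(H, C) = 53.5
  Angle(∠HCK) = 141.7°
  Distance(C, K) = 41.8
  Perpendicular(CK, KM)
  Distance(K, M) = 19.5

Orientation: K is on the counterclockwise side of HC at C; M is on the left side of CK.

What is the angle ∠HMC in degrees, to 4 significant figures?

34.27°

H is at the origin; HC runs at 29.4° with length 53.5, so C = 53.5·(cos 29.4°, sin 29.4°) = (46.61, 26.26). ∠HCK = 141.7°, so CK runs at 29.4° + (180° − 141.7°) = 67.70° from the x-axis; with |CK| = 41.8, K = C + 41.8·(cos 67.70°, sin 67.70°) = (62.47, 64.94). The perpendicularity gives KM at right angles to CK; with |KM| = 19.5 on the left of CK, M = K + 19.5·(-0.9252, 0.3795) = (44.43, 72.34). Then cos ∠HMC = MH·MC / (|MH||MC|), giving 34.27°.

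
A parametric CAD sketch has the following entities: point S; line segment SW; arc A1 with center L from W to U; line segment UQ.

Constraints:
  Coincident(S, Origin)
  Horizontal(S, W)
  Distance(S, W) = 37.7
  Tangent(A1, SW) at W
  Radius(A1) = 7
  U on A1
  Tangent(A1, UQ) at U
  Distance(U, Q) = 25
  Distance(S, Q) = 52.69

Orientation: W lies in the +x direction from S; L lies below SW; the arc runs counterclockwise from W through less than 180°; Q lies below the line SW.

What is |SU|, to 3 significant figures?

32.8

Checks: |LU| = 7.000 ✓; ∠(LU, UQ) = 90.00° ✓; |UQ| = 25.00 ✓; |SQ| = 52.69 ✓.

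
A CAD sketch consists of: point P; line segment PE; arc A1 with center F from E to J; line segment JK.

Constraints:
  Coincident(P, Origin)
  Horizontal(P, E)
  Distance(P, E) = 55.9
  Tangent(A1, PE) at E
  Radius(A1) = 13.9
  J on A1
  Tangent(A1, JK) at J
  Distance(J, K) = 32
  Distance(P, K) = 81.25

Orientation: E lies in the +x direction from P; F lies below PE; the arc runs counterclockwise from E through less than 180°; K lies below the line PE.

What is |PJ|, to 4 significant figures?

50.79

P is at the origin; P and E share the same y with |PE| = 55.9 and E on the +x side, so E = (55.90, 0.000). A1 meets PE tangentially, so FE is at right angles to PE, so F = E + (0, -13.9) = (55.90, -13.90). Since FJ ⟂ JK (tangency), |FK| = √(13.9² + 32.0²) = 34.89 regardless of where J sits on A1. So K lies on both circle(P, 81.25) and circle(F, 34.89); the below-PE intersection is K = (66.08, -47.27). J is the foot of the tangent from K: J = (45.32, -22.92).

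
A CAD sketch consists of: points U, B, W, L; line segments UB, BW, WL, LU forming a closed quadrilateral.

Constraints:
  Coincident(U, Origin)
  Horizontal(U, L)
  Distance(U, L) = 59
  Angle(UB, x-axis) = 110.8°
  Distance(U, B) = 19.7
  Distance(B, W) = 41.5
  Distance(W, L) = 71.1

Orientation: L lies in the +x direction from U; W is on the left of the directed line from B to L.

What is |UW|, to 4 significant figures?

56.18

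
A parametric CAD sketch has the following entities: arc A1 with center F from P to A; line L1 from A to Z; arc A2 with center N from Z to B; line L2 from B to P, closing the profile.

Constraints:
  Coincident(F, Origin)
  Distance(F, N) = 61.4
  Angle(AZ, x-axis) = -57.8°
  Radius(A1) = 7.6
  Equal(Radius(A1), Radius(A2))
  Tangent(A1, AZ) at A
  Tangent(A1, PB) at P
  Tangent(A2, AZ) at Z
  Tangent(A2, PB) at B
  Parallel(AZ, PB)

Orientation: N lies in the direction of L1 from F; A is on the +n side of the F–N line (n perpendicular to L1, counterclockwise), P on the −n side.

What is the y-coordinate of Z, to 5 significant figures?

-47.906

Tangency of A1 to both parallel lines with radius 7.6 puts A and P at F ± 7.6·n: A = (6.4311, 4.0499), P = (-6.4311, -4.0499). Equal radii place Z and B the same way about N: Z = N + 7.6·n = (39.150, -47.906), B = N − 7.6·n = (26.288, -56.006). So Z.y = -47.906.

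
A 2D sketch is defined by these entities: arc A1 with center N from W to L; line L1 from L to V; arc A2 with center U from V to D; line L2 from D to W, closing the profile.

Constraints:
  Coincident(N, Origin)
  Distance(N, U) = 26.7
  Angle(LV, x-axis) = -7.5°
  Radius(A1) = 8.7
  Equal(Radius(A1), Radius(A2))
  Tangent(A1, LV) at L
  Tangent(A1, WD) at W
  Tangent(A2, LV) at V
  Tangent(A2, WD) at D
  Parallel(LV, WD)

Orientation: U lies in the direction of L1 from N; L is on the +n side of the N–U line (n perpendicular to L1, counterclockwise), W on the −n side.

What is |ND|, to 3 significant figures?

28.1

The slot axis is L1's direction at -7.5°, so u = (cos -7.5°, sin -7.5°) = (0.991, -0.131) and n = (−sin -7.5°, cos -7.5°) = (0.131, 0.991). N is at the origin and U lies 26.7 along u from N, so U = 26.7·u = (26.5, -3.49). Tangency of A1 to both parallel lines with radius 8.7 puts L and W at N ± 8.7·n: L = (1.14, 8.63), W = (-1.14, -8.63). Equal radii place V and D the same way about U: V = U + 8.7·n = (27.6, 5.14), D = U − 8.7·n = (25.3, -12.1). Then |ND| = |D − N| = 28.1.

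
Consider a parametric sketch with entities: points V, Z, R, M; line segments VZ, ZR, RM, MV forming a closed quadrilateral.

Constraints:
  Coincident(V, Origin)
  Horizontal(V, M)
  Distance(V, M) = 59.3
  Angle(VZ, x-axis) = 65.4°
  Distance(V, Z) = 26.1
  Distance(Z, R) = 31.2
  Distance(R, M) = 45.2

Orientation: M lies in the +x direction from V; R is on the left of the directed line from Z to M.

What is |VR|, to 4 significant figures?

54.72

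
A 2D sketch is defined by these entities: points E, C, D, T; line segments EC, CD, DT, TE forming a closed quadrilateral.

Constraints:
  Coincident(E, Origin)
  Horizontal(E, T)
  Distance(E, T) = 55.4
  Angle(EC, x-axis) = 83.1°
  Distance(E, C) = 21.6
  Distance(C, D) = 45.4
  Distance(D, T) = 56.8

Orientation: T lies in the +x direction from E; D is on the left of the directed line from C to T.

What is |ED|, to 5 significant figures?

63.665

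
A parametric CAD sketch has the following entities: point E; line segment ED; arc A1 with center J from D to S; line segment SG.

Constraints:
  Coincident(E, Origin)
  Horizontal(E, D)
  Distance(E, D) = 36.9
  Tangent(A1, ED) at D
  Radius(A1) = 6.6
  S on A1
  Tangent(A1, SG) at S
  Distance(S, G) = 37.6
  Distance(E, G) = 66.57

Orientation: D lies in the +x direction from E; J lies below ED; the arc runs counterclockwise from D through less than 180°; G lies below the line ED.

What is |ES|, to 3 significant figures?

33.0

E is at the origin; E and D share the same y with |ED| = 36.9 and D on the +x side, so D = (36.9, 0.00). A1 meets ED tangentially, so JD is at right angles to ED, so J = D + (0, -6.6) = (36.9, -6.60). Since JS ⟂ SG (tangency), |JG| = √(6.6² + 37.6²) = 38.2 regardless of where S sits on A1. So G lies on both circle(E, 66.57) and circle(J, 38.2); the below-ED intersection is G = (51.9, -41.7). S is the foot of the tangent from G: S = (31.4, -10.2).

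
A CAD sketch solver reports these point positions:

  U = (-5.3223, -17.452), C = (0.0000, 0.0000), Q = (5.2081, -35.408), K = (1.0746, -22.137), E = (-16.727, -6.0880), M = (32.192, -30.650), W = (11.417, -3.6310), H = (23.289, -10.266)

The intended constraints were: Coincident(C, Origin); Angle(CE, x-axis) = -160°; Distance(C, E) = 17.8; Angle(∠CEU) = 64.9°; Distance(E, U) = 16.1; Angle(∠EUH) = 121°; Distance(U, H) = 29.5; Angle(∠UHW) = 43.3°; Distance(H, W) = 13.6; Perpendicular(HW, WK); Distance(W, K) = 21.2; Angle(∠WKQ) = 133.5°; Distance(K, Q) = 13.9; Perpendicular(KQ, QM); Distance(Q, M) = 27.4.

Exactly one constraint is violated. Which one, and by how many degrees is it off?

Perpendicular(KQ, QM) — off by 7.30°.

C = (0.00, 0.00) ✓; CE at -160.0° ✓; |CE| = 17.80 ✓; ∠CEU = 64.90° ✓; |EU| = 16.10 ✓; ∠EUH = 121.0° ✓; |UH| = 29.50 ✓; ∠UHW = 43.30° ✓; |HW| = 13.60 ✓; ∠(HW, WK) = 90.00° ✓; |WK| = 21.20 ✓; ∠WKQ = 133.5° ✓; |KQ| = 13.90 ✓; ∠(KQ, QM) = 82.70° ✗; |QM| = 27.40 ✓.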